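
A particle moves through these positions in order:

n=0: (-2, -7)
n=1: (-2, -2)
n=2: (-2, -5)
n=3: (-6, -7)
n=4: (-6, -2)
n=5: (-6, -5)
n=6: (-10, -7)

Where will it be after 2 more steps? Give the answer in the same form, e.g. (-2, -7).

The moves between consecutive positions are (+0, +5), (+0, -3), (-4, -2), (+0, +5), (+0, -3), (-4, -2); they repeat the 3-cycle [(+0, +5), (+0, -3), (-4, -2)].
step 7: apply (+0, +5) → (-10, -2)
step 8: apply (+0, -3) → (-10, -5)

(-10, -5)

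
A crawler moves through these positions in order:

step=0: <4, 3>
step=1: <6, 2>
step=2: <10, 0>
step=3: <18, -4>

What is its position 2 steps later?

<66, -28>

Step-to-step displacements: <+2, -1>, <+4, -2>, <+8, -4>; each is 2× the previous.
step 4: <18, -4> + <+16, -8> → <34, -12>
step 5: <34, -12> + <+32, -16> → <66, -28>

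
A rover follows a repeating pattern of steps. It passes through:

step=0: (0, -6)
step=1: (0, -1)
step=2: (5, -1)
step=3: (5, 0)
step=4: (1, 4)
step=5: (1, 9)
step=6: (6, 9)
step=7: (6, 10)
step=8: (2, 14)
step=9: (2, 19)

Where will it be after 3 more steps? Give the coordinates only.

(3, 24)

Differencing gives (+0, +5), (+5, +0), (+0, +1), (-4, +4), (+0, +5), (+5, +0), (+0, +1), (-4, +4), (+0, +5). This is the pattern (+0, +5), (+5, +0), (+0, +1), (-4, +4) repeated.
step 10: apply (+5, +0) → (7, 19)
step 11: apply (+0, +1) → (7, 20)
step 12: apply (-4, +4) → (3, 24)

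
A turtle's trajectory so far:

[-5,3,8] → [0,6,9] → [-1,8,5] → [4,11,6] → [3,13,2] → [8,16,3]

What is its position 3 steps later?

Differencing gives [+5,+3,+1], [-1,+2,-4], [+5,+3,+1], [-1,+2,-4], [+5,+3,+1]. This is the pattern [+5,+3,+1], [-1,+2,-4] repeated.
step 6: apply [-1,+2,-4] → [7,18,-1]
step 7: apply [+5,+3,+1] → [12,21,0]
step 8: apply [-1,+2,-4] → [11,23,-4]

[11,23,-4]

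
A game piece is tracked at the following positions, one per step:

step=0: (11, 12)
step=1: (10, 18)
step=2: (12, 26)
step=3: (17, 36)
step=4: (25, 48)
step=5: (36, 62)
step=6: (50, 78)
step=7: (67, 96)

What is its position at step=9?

(110, 138)

Successive displacements: (-1, +6), (+2, +8), (+5, +10), (+8, +12), (+11, +14), (+14, +16), (+17, +18) — each changes by (+3, +2).
step 8: (67, 96) + (+20, +20) → (87, 116)
step 9: (87, 116) + (+23, +22) → (110, 138)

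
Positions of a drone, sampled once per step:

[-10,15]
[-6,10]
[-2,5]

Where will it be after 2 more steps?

[6,-5]

Constant displacement of [+4,-5] per step.
step 3: [-2,5] + [+4,-5] → [2,0]
step 4: [2,0] + [+4,-5] → [6,-5]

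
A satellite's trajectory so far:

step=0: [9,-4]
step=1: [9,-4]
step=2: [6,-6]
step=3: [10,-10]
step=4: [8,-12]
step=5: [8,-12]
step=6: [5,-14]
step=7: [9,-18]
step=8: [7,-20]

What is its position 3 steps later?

The moves between consecutive positions are [+0,+0], [-3,-2], [+4,-4], [-2,-2], [+0,+0], [-3,-2], [+4,-4], [-2,-2]; they repeat the 4-cycle [[+0,+0], [-3,-2], [+4,-4], [-2,-2]].
step 9: apply [+0,+0] → [7,-20]
step 10: apply [-3,-2] → [4,-22]
step 11: apply [+4,-4] → [8,-26]

[8,-26]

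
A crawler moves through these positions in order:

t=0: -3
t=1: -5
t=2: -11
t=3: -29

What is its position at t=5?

-245

Step-to-step displacements: -2, -6, -18; each is 3× the previous.
step 4: -29 − 54 → -83
step 5: -83 − 162 → -245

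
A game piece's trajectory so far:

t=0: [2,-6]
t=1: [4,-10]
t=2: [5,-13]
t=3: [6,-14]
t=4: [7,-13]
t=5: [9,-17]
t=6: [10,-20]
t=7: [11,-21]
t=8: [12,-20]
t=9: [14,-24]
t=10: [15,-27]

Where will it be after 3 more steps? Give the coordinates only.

[19,-31]

Differencing gives [+2,-4], [+1,-3], [+1,-1], [+1,+1], [+2,-4], [+1,-3], [+1,-1], [+1,+1], [+2,-4], [+1,-3]. This is the pattern [+2,-4], [+1,-3], [+1,-1], [+1,+1] repeated.
step 11: apply [+1,-1] → [16,-28]
step 12: apply [+1,+1] → [17,-27]
step 13: apply [+2,-4] → [19,-31]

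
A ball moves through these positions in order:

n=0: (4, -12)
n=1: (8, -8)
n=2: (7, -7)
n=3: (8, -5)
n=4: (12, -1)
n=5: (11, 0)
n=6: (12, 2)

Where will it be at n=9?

(16, 9)

Differencing gives (+4, +4), (-1, +1), (+1, +2), (+4, +4), (-1, +1), (+1, +2). This is the pattern (+4, +4), (-1, +1), (+1, +2) repeated.
step 7: apply (+4, +4) → (16, 6)
step 8: apply (-1, +1) → (15, 7)
step 9: apply (+1, +2) → (16, 9)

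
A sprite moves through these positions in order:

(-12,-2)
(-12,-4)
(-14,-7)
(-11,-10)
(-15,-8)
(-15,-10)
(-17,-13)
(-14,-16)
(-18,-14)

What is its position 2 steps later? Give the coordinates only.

(-20,-19)

Step-to-step displacements: (+0,-2), (-2,-3), (+3,-3), (-4,+2), (+0,-2), (-2,-3), (+3,-3), (-4,+2) — a repeating cycle of length 4.
step 9: apply (+0,-2) → (-18,-16)
step 10: apply (-2,-3) → (-20,-19)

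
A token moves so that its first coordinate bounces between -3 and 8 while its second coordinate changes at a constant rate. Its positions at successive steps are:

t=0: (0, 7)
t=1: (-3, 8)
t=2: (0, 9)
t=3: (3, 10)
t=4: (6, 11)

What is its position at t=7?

(1, 14)

The first coordinate reflects between -3 and 8, moving 3 per step.
  step 5: 6 → 7
  step 6: 7 → 4
  step 7: 4 → 1
The second coordinate changes by +1 each step: at step 7 it is 14.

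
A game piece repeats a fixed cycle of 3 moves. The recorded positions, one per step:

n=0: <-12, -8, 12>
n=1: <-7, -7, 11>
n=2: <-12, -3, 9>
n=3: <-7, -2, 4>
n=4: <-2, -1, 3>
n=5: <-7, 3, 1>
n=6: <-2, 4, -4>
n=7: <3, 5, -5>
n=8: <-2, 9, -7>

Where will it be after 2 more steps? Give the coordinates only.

<8, 11, -13>

The moves between consecutive positions are <+5, +1, -1>, <-5, +4, -2>, <+5, +1, -5>, <+5, +1, -1>, <-5, +4, -2>, <+5, +1, -5>, <+5, +1, -1>, <-5, +4, -2>; they repeat the 3-cycle [<+5, +1, -1>, <-5, +4, -2>, <+5, +1, -5>].
step 9: apply <+5, +1, -5> → <3, 10, -12>
step 10: apply <+5, +1, -1> → <8, 11, -13>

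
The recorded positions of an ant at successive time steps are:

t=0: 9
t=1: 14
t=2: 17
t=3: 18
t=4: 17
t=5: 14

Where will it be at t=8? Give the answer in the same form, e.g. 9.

Successive displacements: +5, +3, +1, -1, -3 — each changes by -2.
step 6: 14 − 5 → 9
step 7: 9 − 7 → 2
step 8: 2 − 9 → -7

-7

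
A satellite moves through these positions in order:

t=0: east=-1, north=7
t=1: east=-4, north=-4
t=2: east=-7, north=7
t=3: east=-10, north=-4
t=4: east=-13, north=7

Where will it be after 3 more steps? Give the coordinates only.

The east coordinate changes by -3 each step, so at step 7 it is -1 + 7·(-3) = -22.
The north coordinate repeats the cycle [7, -4] with period 2; step 7 mod 2 = 1, giving -4.

east=-22, north=-4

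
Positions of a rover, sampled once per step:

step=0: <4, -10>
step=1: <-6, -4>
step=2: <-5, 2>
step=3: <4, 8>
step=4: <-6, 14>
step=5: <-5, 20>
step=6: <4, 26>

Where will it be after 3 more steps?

<4, 44>

First: cycles through 4, -6, -5 every 3 steps. Step 9 lands at position 0 of the cycle → 4.
Second: linear, +6 per step → 44 at step 9.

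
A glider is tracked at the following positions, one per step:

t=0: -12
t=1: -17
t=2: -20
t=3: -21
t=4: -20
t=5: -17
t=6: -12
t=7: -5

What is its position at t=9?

Taking differences between consecutive positions: -5, -3, -1, +1, +3, +5, +7. These grow by +2 each step.
step 8: -5 + 9 → 4
step 9: 4 + 11 → 15

15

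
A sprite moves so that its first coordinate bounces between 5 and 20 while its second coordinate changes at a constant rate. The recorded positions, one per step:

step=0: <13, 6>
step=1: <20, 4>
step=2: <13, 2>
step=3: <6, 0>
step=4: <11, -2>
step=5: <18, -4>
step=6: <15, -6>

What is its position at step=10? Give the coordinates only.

<17, -14>

The first coordinate travels 7 per step and bounces off the walls at 5 and 20.
  step 7: 15 → 8
  step 8: 8 → 9
  step 9: 9 → 16
  step 10: 16 → 17
The second coordinate changes by -2 each step: at step 10 it is -14.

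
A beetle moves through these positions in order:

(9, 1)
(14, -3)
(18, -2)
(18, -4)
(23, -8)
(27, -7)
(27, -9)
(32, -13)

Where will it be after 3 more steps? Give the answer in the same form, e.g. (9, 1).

Differencing gives (+5, -4), (+4, +1), (+0, -2), (+5, -4), (+4, +1), (+0, -2), (+5, -4). This is the pattern (+5, -4), (+4, +1), (+0, -2) repeated.
step 8: apply (+4, +1) → (36, -12)
step 9: apply (+0, -2) → (36, -14)
step 10: apply (+5, -4) → (41, -18)

(41, -18)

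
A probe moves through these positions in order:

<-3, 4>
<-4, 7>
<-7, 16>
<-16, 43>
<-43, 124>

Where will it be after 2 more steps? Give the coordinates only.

Consecutive displacements <-1, +3>, <-3, +9>, <-9, +27>, <-27, +81> scale by a factor of 3 each step.
step 5: <-43, 124> + <-81, +243> → <-124, 367>
step 6: <-124, 367> + <-243, +729> → <-367, 1096>

<-367, 1096>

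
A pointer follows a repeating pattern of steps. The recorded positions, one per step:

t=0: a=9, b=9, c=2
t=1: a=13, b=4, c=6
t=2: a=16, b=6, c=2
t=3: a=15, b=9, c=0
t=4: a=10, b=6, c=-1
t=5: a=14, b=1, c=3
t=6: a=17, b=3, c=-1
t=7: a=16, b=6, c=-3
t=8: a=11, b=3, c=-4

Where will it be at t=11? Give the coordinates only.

a=17, b=3, c=-6

The moves between consecutive positions are (+4, -5, +4), (+3, +2, -4), (-1, +3, -2), (-5, -3, -1), (+4, -5, +4), (+3, +2, -4), (-1, +3, -2), (-5, -3, -1); they repeat the 4-cycle [(+4, -5, +4), (+3, +2, -4), (-1, +3, -2), (-5, -3, -1)].
step 9: apply (+4, -5, +4) → a=15, b=-2, c=0
step 10: apply (+3, +2, -4) → a=18, b=0, c=-4
step 11: apply (-1, +3, -2) → a=17, b=3, c=-6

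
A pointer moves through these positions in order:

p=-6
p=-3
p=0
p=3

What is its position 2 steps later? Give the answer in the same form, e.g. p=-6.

Each step adds +3 to the position.
step 4: 3 + 3 → p=6
step 5: 6 + 3 → p=9

p=9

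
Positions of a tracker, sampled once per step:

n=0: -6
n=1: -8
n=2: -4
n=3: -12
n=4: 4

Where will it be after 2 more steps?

Step-to-step displacements: -2, +4, -8, +16; each is -2× the previous.
step 5: 4 − 32 → -28
step 6: -28 + 64 → 36

36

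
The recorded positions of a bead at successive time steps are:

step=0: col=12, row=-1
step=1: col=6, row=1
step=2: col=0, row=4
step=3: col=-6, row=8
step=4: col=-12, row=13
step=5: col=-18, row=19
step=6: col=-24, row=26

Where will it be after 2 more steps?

Taking differences between consecutive positions: (-6, +2), (-6, +3), (-6, +4), (-6, +5), (-6, +6), (-6, +7). These grow by (+0, +1) each step.
step 7: col=-24, row=26 + (-6, +8) → col=-30, row=34
step 8: col=-30, row=34 + (-6, +9) → col=-36, row=43

col=-36, row=43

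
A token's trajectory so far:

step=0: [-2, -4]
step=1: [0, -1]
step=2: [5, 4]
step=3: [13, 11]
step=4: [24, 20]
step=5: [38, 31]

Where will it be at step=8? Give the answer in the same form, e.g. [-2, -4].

[98, 76]

Successive displacements: [+2, +3], [+5, +5], [+8, +7], [+11, +9], [+14, +11] — each changes by [+3, +2].
step 6: [38, 31] + [+17, +13] → [55, 44]
step 7: [55, 44] + [+20, +15] → [75, 59]
step 8: [75, 59] + [+23, +17] → [98, 76]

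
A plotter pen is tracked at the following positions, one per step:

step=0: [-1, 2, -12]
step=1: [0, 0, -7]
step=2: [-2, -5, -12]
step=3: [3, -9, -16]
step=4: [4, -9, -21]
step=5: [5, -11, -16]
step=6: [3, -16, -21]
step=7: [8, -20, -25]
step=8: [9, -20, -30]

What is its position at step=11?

[13, -31, -34]

Differencing gives [+1, -2, +5], [-2, -5, -5], [+5, -4, -4], [+1, +0, -5], [+1, -2, +5], [-2, -5, -5], [+5, -4, -4], [+1, +0, -5]. This is the pattern [+1, -2, +5], [-2, -5, -5], [+5, -4, -4], [+1, +0, -5] repeated.
step 9: apply [+1, -2, +5] → [10, -22, -25]
step 10: apply [-2, -5, -5] → [8, -27, -30]
step 11: apply [+5, -4, -4] → [13, -31, -34]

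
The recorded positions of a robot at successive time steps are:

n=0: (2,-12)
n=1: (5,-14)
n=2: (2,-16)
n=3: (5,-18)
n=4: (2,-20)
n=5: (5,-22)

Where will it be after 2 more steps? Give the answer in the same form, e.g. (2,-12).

First: cycles through 2, 5 every 2 steps. Step 7 lands at position 1 of the cycle → 5.
Second: linear, -2 per step → -26 at step 7.

(5,-26)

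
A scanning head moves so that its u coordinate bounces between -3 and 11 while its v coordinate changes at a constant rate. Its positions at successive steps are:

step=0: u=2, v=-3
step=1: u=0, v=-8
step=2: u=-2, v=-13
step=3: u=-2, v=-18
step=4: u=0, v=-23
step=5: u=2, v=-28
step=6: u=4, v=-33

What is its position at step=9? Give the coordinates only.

u=10, v=-48

The u coordinate reflects between -3 and 11, moving 2 per step.
  step 7: 4 → 6
  step 8: 6 → 8
  step 9: 8 → 10
The v coordinate changes by -5 each step: at step 9 it is -48.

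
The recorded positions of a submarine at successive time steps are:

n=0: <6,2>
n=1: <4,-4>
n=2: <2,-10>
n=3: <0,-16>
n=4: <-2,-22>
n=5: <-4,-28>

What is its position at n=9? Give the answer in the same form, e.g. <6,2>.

<-12,-52>

Constant displacement of <-2,-6> per step.
step 6: <-4,-28> + <-2,-6> → <-6,-34>
step 7: <-6,-34> + <-2,-6> → <-8,-40>
step 8: <-8,-40> + <-2,-6> → <-10,-46>
step 9: <-10,-46> + <-2,-6> → <-12,-52>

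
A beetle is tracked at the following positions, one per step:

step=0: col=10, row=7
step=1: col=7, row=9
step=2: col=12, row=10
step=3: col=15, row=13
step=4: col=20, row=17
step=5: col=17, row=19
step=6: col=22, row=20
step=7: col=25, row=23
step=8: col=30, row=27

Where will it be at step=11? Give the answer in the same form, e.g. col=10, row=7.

col=35, row=33

Differencing gives (-3, +2), (+5, +1), (+3, +3), (+5, +4), (-3, +2), (+5, +1), (+3, +3), (+5, +4). This is the pattern (-3, +2), (+5, +1), (+3, +3), (+5, +4) repeated.
step 9: apply (-3, +2) → col=27, row=29
step 10: apply (+5, +1) → col=32, row=30
step 11: apply (+3, +3) → col=35, row=33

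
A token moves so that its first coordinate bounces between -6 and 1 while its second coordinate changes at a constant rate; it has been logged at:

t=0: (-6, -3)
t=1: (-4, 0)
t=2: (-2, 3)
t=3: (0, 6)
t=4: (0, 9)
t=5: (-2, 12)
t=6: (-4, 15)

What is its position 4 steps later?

(0, 27)

The first coordinate reflects between -6 and 1, moving 2 per step.
  step 7: -4 → -6
  step 8: -6 → -4
  step 9: -4 → -2
  step 10: -2 → 0
The second coordinate changes by +3 each step: at step 10 it is 27.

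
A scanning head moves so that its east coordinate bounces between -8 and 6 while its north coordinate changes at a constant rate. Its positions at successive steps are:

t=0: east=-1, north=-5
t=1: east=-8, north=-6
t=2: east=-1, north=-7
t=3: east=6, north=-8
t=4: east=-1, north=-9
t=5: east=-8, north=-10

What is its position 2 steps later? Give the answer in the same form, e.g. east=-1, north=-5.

east=6, north=-12

The east coordinate reflects between -8 and 6, moving 7 per step.
  step 6: -8 → -1
  step 7: -1 → 6
The north coordinate changes by -1 each step: at step 7 it is -12.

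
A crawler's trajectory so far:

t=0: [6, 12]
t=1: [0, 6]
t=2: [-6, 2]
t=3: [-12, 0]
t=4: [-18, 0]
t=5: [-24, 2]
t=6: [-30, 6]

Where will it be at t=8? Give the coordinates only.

[-42, 20]

Taking differences between consecutive positions: [-6, -6], [-6, -4], [-6, -2], [-6, +0], [-6, +2], [-6, +4]. These grow by [+0, +2] each step.
step 7: [-30, 6] + [-6, +6] → [-36, 12]
step 8: [-36, 12] + [-6, +8] → [-42, 20]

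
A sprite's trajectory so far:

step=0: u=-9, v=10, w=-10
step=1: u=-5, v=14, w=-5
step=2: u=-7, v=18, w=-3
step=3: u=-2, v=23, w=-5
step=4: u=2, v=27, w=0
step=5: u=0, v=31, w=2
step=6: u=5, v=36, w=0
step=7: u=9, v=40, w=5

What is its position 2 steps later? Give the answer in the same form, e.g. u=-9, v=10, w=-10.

Step-to-step displacements: (+4, +4, +5), (-2, +4, +2), (+5, +5, -2), (+4, +4, +5), (-2, +4, +2), (+5, +5, -2), (+4, +4, +5) — a repeating cycle of length 3.
step 8: apply (-2, +4, +2) → u=7, v=44, w=7
step 9: apply (+5, +5, -2) → u=12, v=49, w=5

u=12, v=49, w=5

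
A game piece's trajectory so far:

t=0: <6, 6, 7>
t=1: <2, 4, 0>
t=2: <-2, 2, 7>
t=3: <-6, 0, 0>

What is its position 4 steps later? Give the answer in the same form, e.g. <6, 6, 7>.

First: linear, -4 per step → -22 at step 7.
Second: linear, -2 per step → -8 at step 7.
Third: cycles through 7, 0 every 2 steps. Step 7 lands at position 1 of the cycle → 0.

<-22, -8, 0>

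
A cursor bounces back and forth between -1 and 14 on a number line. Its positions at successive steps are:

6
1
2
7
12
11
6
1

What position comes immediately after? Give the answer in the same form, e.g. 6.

2

The value reflects between -1 and 14, moving 5 per step.
  step 8: 1 → 2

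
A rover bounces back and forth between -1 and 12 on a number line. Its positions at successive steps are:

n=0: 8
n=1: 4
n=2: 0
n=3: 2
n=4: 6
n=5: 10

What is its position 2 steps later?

The value travels 4 per step and bounces off the walls at -1 and 12.
  step 6: 10 → 10
  step 7: 10 → 6

6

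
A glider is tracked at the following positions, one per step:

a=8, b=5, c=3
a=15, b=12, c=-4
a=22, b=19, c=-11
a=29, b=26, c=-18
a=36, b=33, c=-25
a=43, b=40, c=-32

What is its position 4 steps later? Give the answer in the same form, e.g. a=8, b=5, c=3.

a=71, b=68, c=-60

Constant displacement of (+7, +7, -7) per step.
step 6: a=43, b=40, c=-32 + (+7, +7, -7) → a=50, b=47, c=-39
step 7: a=50, b=47, c=-39 + (+7, +7, -7) → a=57, b=54, c=-46
step 8: a=57, b=54, c=-46 + (+7, +7, -7) → a=64, b=61, c=-53
step 9: a=64, b=61, c=-53 + (+7, +7, -7) → a=71, b=68, c=-60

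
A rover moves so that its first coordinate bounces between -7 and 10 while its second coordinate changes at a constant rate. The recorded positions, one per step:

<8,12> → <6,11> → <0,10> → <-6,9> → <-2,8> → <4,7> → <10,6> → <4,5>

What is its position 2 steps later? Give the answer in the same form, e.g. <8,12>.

The first coordinate travels 6 per step and bounces off the walls at -7 and 10.
  step 8: 4 → -2
  step 9: -2 → -6
The second coordinate changes by -1 each step: at step 9 it is 3.

<-6,3>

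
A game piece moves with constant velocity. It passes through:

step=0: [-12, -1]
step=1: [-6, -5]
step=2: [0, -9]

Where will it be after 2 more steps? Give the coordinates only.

Constant displacement of [+6, -4] per step.
step 3: [0, -9] + [+6, -4] → [6, -13]
step 4: [6, -13] + [+6, -4] → [12, -17]

[12, -17]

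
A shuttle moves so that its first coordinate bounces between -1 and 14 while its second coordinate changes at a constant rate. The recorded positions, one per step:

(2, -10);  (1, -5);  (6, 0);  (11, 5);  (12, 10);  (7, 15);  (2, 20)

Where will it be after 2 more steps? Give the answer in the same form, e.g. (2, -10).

(6, 30)

The first coordinate reflects between -1 and 14, moving 5 per step.
  step 7: 2 → 1
  step 8: 1 → 6
The second coordinate changes by +5 each step: at step 8 it is 30.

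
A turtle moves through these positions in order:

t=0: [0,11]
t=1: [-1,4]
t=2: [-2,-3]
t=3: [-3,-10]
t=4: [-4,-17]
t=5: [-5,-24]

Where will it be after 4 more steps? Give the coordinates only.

[-9,-52]

Each step adds [-1,-7] to the position.
step 6: [-5,-24] + [-1,-7] → [-6,-31]
step 7: [-6,-31] + [-1,-7] → [-7,-38]
step 8: [-7,-38] + [-1,-7] → [-8,-45]
step 9: [-8,-45] + [-1,-7] → [-9,-52]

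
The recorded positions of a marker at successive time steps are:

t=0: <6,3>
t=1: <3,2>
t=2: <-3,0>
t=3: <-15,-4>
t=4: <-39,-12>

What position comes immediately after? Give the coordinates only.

<-87,-28>

Step-to-step displacements: <-3,-1>, <-6,-2>, <-12,-4>, <-24,-8>; each is 2× the previous.
step 5: <-39,-12> + <-48,-16> → <-87,-28>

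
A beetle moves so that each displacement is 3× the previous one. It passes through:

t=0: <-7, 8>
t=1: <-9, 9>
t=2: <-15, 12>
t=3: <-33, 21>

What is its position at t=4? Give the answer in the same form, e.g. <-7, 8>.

<-87, 48>

The jumps are <-2, +1>, <-6, +3>, <-18, +9> — a geometric progression with ratio 3.
step 4: <-33, 21> + <-54, +27> → <-87, 48>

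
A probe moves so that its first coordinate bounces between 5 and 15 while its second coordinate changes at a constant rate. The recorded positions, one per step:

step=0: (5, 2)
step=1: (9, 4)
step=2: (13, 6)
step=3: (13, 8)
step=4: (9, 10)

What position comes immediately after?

The first coordinate travels 4 per step and bounces off the walls at 5 and 15.
  step 5: 9 → 5
The second coordinate changes by +2 each step: at step 5 it is 12.

(5, 12)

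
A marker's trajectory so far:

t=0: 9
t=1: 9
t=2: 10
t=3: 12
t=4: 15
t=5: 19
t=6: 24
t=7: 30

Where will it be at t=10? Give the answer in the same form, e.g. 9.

54

Successive displacements: +0, +1, +2, +3, +4, +5, +6 — each changes by +1.
step 8: 30 + 7 → 37
step 9: 37 + 8 → 45
step 10: 45 + 9 → 54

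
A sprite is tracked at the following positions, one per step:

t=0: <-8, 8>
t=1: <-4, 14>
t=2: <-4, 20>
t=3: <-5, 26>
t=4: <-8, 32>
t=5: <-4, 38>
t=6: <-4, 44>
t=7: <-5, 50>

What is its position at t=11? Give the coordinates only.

The first coordinate repeats the cycle [-8, -4, -4, -5] with period 4; step 11 mod 4 = 3, giving -5.
The second coordinate changes by +6 each step, so at step 11 it is 8 + 11·(6) = 74.

<-5, 74>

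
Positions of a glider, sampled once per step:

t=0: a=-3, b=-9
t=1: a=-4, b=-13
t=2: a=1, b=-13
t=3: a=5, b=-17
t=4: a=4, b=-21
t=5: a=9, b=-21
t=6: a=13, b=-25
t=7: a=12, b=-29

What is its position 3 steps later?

Step-to-step displacements: (-1, -4), (+5, +0), (+4, -4), (-1, -4), (+5, +0), (+4, -4), (-1, -4) — a repeating cycle of length 3.
step 8: apply (+5, +0) → a=17, b=-29
step 9: apply (+4, -4) → a=21, b=-33
step 10: apply (-1, -4) → a=20, b=-37

a=20, b=-37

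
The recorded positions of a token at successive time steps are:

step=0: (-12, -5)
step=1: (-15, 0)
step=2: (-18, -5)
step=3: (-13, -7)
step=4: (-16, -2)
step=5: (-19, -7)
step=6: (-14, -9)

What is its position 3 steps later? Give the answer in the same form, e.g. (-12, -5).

(-15, -11)

The moves between consecutive positions are (-3, +5), (-3, -5), (+5, -2), (-3, +5), (-3, -5), (+5, -2); they repeat the 3-cycle [(-3, +5), (-3, -5), (+5, -2)].
step 7: apply (-3, +5) → (-17, -4)
step 8: apply (-3, -5) → (-20, -9)
step 9: apply (+5, -2) → (-15, -11)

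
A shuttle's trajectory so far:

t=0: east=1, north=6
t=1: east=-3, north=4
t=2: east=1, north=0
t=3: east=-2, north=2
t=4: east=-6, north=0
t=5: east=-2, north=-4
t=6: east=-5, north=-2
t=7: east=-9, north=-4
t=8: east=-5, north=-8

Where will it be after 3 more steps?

Step-to-step displacements: (-4, -2), (+4, -4), (-3, +2), (-4, -2), (+4, -4), (-3, +2), (-4, -2), (+4, -4) — a repeating cycle of length 3.
step 9: apply (-3, +2) → east=-8, north=-6
step 10: apply (-4, -2) → east=-12, north=-8
step 11: apply (+4, -4) → east=-8, north=-12

east=-8, north=-12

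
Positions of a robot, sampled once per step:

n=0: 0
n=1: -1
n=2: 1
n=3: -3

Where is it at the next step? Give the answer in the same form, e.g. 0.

5

Step-to-step displacements: -1, +2, -4; each is -2× the previous.
step 4: -3 + 8 → 5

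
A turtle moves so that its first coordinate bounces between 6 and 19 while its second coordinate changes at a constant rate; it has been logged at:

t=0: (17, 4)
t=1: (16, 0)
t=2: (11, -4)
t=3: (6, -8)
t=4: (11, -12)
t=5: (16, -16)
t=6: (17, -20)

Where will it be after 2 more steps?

(7, -28)

The first coordinate travels 5 per step and bounces off the walls at 6 and 19.
  step 7: 17 → 12
  step 8: 12 → 7
The second coordinate changes by -4 each step: at step 8 it is -28.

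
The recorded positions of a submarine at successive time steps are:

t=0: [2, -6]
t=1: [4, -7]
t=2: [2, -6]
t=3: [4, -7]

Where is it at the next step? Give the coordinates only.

The jumps are [+2, -1], [-2, +1], [+2, -1] — a geometric progression with ratio -1.
step 4: [4, -7] + [-2, +1] → [2, -6]

[2, -6]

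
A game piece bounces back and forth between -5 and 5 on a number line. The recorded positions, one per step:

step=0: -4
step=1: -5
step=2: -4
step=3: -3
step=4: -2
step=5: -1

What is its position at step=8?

2

The value reflects between -5 and 5, moving 1 per step.
  step 6: -1 → 0
  step 7: 0 → 1
  step 8: 1 → 2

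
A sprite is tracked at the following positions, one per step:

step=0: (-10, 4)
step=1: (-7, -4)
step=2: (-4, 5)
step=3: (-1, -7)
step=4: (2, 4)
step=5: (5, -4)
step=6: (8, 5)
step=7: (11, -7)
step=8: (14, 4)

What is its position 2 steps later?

(20, 5)

The first coordinate changes by +3 each step, so at step 10 it is -10 + 10·(3) = 20.
The second coordinate repeats the cycle [4, -4, 5, -7] with period 4; step 10 mod 4 = 2, giving 5.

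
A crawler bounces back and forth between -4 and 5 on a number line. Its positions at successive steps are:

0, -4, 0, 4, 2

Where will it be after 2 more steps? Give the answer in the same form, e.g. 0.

The value travels 4 per step and bounces off the walls at -4 and 5.
  step 5: 2 → -2
  step 6: -2 → -2

-2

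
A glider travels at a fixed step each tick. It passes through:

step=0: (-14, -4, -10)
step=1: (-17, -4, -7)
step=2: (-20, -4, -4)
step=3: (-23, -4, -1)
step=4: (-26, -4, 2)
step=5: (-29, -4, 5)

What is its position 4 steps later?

The position changes by (-3, +0, +3) every step.
step 6: (-29, -4, 5) + (-3, +0, +3) → (-32, -4, 8)
step 7: (-32, -4, 8) + (-3, +0, +3) → (-35, -4, 11)
step 8: (-35, -4, 11) + (-3, +0, +3) → (-38, -4, 14)
step 9: (-38, -4, 14) + (-3, +0, +3) → (-41, -4, 17)

(-41, -4, 17)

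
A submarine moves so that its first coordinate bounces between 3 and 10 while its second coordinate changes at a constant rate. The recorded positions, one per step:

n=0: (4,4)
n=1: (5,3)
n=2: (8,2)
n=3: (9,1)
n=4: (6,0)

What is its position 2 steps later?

The first coordinate reflects between 3 and 10, moving 3 per step.
  step 5: 6 → 3
  step 6: 3 → 6
The second coordinate changes by -1 each step: at step 6 it is -2.

(6,-2)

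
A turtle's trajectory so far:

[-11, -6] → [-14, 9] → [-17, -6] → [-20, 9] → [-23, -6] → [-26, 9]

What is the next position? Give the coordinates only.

First: linear, -3 per step → -29 at step 6.
Second: cycles through -6, 9 every 2 steps. Step 6 lands at position 0 of the cycle → -6.

[-29, -6]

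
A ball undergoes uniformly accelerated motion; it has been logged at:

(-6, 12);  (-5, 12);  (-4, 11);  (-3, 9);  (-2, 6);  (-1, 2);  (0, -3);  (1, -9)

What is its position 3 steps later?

(4, -33)

First differences are (+1, +0), (+1, -1), (+1, -2), (+1, -3), (+1, -4), (+1, -5), (+1, -6); their common second difference is (+0, -1) (constant acceleration).
step 8: (1, -9) + (+1, -7) → (2, -16)
step 9: (2, -16) + (+1, -8) → (3, -24)
step 10: (3, -24) + (+1, -9) → (4, -33)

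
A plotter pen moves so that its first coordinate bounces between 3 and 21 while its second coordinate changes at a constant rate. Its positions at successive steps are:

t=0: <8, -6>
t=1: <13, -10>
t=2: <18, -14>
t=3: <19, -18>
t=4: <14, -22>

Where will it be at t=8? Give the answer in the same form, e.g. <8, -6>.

<12, -38>

The first coordinate travels 5 per step and bounces off the walls at 3 and 21.
  step 5: 14 → 9
  step 6: 9 → 4
  step 7: 4 → 7
  step 8: 7 → 12
The second coordinate changes by -4 each step: at step 8 it is -38.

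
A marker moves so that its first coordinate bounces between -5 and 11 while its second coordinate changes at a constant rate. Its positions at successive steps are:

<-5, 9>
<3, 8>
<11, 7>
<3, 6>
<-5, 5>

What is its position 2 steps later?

The first coordinate travels 8 per step and bounces off the walls at -5 and 11.
  step 5: -5 → 3
  step 6: 3 → 11
The second coordinate changes by -1 each step: at step 6 it is 3.

<11, 3>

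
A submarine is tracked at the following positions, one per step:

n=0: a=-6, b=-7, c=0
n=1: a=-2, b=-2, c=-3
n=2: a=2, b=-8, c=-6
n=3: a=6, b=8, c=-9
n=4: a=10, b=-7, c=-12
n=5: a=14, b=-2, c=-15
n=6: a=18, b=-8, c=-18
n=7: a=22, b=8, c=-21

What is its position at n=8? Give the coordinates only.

a=26, b=-7, c=-24

The a coordinate changes by +4 each step, so at step 8 it is -6 + 8·(4) = 26.
The b coordinate repeats the cycle [-7, -2, -8, 8] with period 4; step 8 mod 4 = 0, giving -7.
The c coordinate changes by -3 each step, so at step 8 it is 0 + 8·(-3) = -24.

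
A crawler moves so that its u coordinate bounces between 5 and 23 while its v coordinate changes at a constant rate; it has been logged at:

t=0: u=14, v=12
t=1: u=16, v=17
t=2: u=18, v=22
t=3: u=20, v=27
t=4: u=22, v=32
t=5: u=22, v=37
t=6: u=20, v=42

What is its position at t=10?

The u coordinate reflects between 5 and 23, moving 2 per step.
  step 7: 20 → 18
  step 8: 18 → 16
  step 9: 16 → 14
  step 10: 14 → 12
The v coordinate changes by +5 each step: at step 10 it is 62.

u=12, v=62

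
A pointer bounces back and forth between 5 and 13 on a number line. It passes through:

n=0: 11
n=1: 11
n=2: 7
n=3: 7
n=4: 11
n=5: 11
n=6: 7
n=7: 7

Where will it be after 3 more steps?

7

The value travels 4 per step and bounces off the walls at 5 and 13.
  step 8: 7 → 11
  step 9: 11 → 11
  step 10: 11 → 7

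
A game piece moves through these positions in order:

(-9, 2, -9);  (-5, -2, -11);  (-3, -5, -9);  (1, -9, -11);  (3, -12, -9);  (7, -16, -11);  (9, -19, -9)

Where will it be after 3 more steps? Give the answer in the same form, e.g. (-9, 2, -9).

(19, -30, -11)

Step-to-step displacements: (+4, -4, -2), (+2, -3, +2), (+4, -4, -2), (+2, -3, +2), (+4, -4, -2), (+2, -3, +2) — a repeating cycle of length 2.
step 7: apply (+4, -4, -2) → (13, -23, -11)
step 8: apply (+2, -3, +2) → (15, -26, -9)
step 9: apply (+4, -4, -2) → (19, -30, -11)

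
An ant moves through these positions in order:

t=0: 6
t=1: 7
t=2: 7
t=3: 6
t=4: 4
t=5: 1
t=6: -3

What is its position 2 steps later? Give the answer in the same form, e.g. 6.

-14

First differences are +1, +0, -1, -2, -3, -4; their common second difference is -1 (constant acceleration).
step 7: -3 − 5 → -8
step 8: -8 − 6 → -14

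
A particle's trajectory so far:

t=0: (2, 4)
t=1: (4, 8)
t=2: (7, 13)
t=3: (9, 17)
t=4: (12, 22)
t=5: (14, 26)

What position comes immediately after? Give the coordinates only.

Differencing gives (+2, +4), (+3, +5), (+2, +4), (+3, +5), (+2, +4). This is the pattern (+2, +4), (+3, +5) repeated.
step 6: apply (+3, +5) → (17, 31)

(17, 31)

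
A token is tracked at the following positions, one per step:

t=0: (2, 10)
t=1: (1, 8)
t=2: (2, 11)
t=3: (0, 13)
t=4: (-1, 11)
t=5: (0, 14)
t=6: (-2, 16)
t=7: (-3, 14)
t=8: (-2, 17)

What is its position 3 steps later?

Step-to-step displacements: (-1, -2), (+1, +3), (-2, +2), (-1, -2), (+1, +3), (-2, +2), (-1, -2), (+1, +3) — a repeating cycle of length 3.
step 9: apply (-2, +2) → (-4, 19)
step 10: apply (-1, -2) → (-5, 17)
step 11: apply (+1, +3) → (-4, 20)

(-4, 20)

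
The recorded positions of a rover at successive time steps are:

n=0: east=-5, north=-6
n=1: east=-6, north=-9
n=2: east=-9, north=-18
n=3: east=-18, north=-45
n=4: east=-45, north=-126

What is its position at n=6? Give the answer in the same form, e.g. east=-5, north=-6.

east=-369, north=-1098

Consecutive displacements (-1,-3), (-3,-9), (-9,-27), (-27,-81) scale by a factor of 3 each step.
step 5: east=-45, north=-126 + (-81,-243) → east=-126, north=-369
step 6: east=-126, north=-369 + (-243,-729) → east=-369, north=-1098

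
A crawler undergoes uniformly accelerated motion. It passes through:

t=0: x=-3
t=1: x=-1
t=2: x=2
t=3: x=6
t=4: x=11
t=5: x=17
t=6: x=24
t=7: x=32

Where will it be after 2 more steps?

x=51

Taking differences between consecutive positions: +2, +3, +4, +5, +6, +7, +8. These grow by +1 each step.
step 8: 32 + 9 → x=41
step 9: 41 + 10 → x=51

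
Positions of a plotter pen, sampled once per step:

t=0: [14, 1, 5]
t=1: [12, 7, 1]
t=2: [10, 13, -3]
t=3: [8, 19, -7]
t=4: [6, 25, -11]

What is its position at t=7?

The position changes by [-2, +6, -4] every step.
step 5: [6, 25, -11] + [-2, +6, -4] → [4, 31, -15]
step 6: [4, 31, -15] + [-2, +6, -4] → [2, 37, -19]
step 7: [2, 37, -19] + [-2, +6, -4] → [0, 43, -23]

[0, 43, -23]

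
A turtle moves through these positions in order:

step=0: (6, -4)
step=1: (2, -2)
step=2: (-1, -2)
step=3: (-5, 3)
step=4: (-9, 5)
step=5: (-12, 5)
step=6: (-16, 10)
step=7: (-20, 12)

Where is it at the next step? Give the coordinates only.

(-23, 12)

Differencing gives (-4, +2), (-3, +0), (-4, +5), (-4, +2), (-3, +0), (-4, +5), (-4, +2). This is the pattern (-4, +2), (-3, +0), (-4, +5) repeated.
step 8: apply (-3, +0) → (-23, 12)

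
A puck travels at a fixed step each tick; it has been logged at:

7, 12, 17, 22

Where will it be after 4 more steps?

42

Constant displacement of +5 per step.
step 4: 22 + 5 → 27
step 5: 27 + 5 → 32
step 6: 32 + 5 → 37
step 7: 37 + 5 → 42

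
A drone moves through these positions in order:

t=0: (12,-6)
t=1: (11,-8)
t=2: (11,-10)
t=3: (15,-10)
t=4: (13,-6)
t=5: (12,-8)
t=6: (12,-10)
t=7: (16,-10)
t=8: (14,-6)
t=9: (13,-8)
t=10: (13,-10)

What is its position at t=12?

Differencing gives (-1,-2), (+0,-2), (+4,+0), (-2,+4), (-1,-2), (+0,-2), (+4,+0), (-2,+4), (-1,-2), (+0,-2). This is the pattern (-1,-2), (+0,-2), (+4,+0), (-2,+4) repeated.
step 11: apply (+4,+0) → (17,-10)
step 12: apply (-2,+4) → (15,-6)

(15,-6)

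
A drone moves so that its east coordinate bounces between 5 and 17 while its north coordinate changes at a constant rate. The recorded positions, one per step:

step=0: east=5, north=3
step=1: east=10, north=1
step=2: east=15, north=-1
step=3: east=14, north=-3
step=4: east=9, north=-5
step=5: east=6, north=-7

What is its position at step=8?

east=13, north=-13

The east coordinate reflects between 5 and 17, moving 5 per step.
  step 6: 6 → 11
  step 7: 11 → 16
  step 8: 16 → 13
The north coordinate changes by -2 each step: at step 8 it is -13.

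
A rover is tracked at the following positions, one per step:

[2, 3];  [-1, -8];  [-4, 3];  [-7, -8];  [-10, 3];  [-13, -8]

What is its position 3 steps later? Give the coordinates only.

First: linear, -3 per step → -22 at step 8.
Second: cycles through 3, -8 every 2 steps. Step 8 lands at position 0 of the cycle → 3.

[-22, 3]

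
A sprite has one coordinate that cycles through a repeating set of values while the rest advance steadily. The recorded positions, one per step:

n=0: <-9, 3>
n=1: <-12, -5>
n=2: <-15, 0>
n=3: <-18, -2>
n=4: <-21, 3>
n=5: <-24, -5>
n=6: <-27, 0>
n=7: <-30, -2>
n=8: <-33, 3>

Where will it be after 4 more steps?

The first coordinate changes by -3 each step, so at step 12 it is -9 + 12·(-3) = -45.
The second coordinate repeats the cycle [3, -5, 0, -2] with period 4; step 12 mod 4 = 0, giving 3.

<-45, 3>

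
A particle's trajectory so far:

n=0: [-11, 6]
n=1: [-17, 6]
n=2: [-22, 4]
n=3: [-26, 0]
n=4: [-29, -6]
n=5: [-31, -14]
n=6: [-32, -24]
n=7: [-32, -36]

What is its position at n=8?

[-31, -50]

Successive displacements: [-6, +0], [-5, -2], [-4, -4], [-3, -6], [-2, -8], [-1, -10], [+0, -12] — each changes by [+1, -2].
step 8: [-32, -36] + [+1, -14] → [-31, -50]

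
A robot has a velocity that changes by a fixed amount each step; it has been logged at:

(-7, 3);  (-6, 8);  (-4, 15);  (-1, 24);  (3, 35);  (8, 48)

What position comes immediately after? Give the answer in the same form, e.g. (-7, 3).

(14, 63)

Successive displacements: (+1, +5), (+2, +7), (+3, +9), (+4, +11), (+5, +13) — each changes by (+1, +2).
step 6: (8, 48) + (+6, +15) → (14, 63)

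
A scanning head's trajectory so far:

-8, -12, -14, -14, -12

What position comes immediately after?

-8

First differences are -4, -2, +0, +2; their common second difference is +2 (constant acceleration).
step 5: -12 + 4 → -8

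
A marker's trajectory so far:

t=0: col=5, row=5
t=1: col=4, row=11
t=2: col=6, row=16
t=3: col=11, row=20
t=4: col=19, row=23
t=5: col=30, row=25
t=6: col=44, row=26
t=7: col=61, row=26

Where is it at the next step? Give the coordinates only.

Taking differences between consecutive positions: (-1, +6), (+2, +5), (+5, +4), (+8, +3), (+11, +2), (+14, +1), (+17, +0). These grow by (+3, -1) each step.
step 8: col=61, row=26 + (+20, -1) → col=81, row=25

col=81, row=25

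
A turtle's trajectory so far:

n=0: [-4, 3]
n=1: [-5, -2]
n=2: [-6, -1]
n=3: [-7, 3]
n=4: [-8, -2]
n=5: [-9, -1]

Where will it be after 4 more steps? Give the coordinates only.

[-13, 3]

The first coordinate changes by -1 each step, so at step 9 it is -4 + 9·(-1) = -13.
The second coordinate repeats the cycle [3, -2, -1] with period 3; step 9 mod 3 = 0, giving 3.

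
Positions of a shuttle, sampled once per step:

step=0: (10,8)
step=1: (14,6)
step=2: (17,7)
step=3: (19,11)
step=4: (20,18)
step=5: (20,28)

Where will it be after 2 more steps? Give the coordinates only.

Successive displacements: (+4,-2), (+3,+1), (+2,+4), (+1,+7), (+0,+10) — each changes by (-1,+3).
step 6: (20,28) + (-1,+13) → (19,41)
step 7: (19,41) + (-2,+16) → (17,57)

(17,57)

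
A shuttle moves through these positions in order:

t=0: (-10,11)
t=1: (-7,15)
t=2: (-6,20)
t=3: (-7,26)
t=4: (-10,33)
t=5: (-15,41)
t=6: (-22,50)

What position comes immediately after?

(-31,60)

Taking differences between consecutive positions: (+3,+4), (+1,+5), (-1,+6), (-3,+7), (-5,+8), (-7,+9). These grow by (-2,+1) each step.
step 7: (-22,50) + (-9,+10) → (-31,60)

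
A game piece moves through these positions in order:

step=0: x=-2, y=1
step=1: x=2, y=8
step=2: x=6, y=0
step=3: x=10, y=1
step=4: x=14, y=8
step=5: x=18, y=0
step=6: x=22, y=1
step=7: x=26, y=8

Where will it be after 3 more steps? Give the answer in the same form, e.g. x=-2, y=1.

x=38, y=8

X: linear, +4 per step → 38 at step 10.
Y: cycles through 1, 8, 0 every 3 steps. Step 10 lands at position 1 of the cycle → 8.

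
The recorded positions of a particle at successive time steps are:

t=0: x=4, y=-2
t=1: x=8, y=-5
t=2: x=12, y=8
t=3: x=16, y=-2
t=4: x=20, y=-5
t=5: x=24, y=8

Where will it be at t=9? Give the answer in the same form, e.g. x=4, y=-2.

The x coordinate changes by +4 each step, so at step 9 it is 4 + 9·(4) = 40.
The y coordinate repeats the cycle [-2, -5, 8] with period 3; step 9 mod 3 = 0, giving -2.

x=40, y=-2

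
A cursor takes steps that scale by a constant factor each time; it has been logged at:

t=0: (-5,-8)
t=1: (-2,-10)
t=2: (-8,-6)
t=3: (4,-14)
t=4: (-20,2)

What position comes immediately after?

Step-to-step displacements: (+3,-2), (-6,+4), (+12,-8), (-24,+16); each is -2× the previous.
step 5: (-20,2) + (+48,-32) → (28,-30)

(28,-30)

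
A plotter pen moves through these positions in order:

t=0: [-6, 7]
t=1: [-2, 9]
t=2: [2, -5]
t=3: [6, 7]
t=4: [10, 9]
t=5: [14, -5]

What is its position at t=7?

[22, 9]

First: linear, +4 per step → 22 at step 7.
Second: cycles through 7, 9, -5 every 3 steps. Step 7 lands at position 1 of the cycle → 9.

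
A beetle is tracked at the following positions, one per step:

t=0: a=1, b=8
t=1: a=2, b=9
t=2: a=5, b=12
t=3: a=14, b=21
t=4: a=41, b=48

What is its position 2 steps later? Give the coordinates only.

a=365, b=372

Step-to-step displacements: (+1, +1), (+3, +3), (+9, +9), (+27, +27); each is 3× the previous.
step 5: a=41, b=48 + (+81, +81) → a=122, b=129
step 6: a=122, b=129 + (+243, +243) → a=365, b=372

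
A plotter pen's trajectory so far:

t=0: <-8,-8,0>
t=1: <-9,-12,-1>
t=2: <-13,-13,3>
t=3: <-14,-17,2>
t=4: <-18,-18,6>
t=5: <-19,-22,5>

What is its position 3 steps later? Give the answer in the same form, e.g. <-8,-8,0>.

<-28,-28,12>

The moves between consecutive positions are <-1,-4,-1>, <-4,-1,+4>, <-1,-4,-1>, <-4,-1,+4>, <-1,-4,-1>; they repeat the 2-cycle [<-1,-4,-1>, <-4,-1,+4>].
step 6: apply <-4,-1,+4> → <-23,-23,9>
step 7: apply <-1,-4,-1> → <-24,-27,8>
step 8: apply <-4,-1,+4> → <-28,-28,12>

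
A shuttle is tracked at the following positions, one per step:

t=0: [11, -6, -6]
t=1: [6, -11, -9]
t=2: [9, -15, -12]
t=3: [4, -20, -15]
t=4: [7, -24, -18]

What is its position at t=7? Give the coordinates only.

[0, -38, -27]

The moves between consecutive positions are [-5, -5, -3], [+3, -4, -3], [-5, -5, -3], [+3, -4, -3]; they repeat the 2-cycle [[-5, -5, -3], [+3, -4, -3]].
step 5: apply [-5, -5, -3] → [2, -29, -21]
step 6: apply [+3, -4, -3] → [5, -33, -24]
step 7: apply [-5, -5, -3] → [0, -38, -27]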